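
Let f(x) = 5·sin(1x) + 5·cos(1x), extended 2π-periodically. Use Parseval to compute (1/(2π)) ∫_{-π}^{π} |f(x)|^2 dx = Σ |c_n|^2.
Σ |c_n|^2 = 25

Expand |f|^2 and use orthogonality of {sin(nx), cos(mx)} on [-π, π]:
  ∫_{-π}^{π} sin(nx)^2 dx = π, ∫ cos(mx)^2 dx = π, and cross terms integrate to 0.
So ∫_{-π}^{π} f(x)^2 dx = 5^2 · π + 5^2 · π = (25 + 25)π.
Divide by 2π: (25 + 25)/2 = 25.
By Parseval, this equals Σ |c_n|^2.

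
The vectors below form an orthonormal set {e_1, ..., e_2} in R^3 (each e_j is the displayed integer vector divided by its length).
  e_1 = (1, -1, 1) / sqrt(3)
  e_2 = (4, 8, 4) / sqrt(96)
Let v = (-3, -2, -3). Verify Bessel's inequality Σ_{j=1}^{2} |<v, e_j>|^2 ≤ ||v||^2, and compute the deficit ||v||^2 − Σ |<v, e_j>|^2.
Σ |<v, e_j>|^2 = 22; ||v||^2 = 22; deficit = 0

Write each e_j = u_j / sqrt(<u_j, u_j>) where u_j is the displayed integer vector. Then <v, e_j> = <v, u_j> / sqrt(<u_j, u_j>), so |<v, e_j>|^2 = <v, u_j>^2 / <u_j, u_j>.
Coefficients: <v, e_1> = -4/sqrt(3), <v, e_2> = -40/sqrt(96).
Square and sum: Σ |<v, e_j>|^2 = 22.
Compute ||v||^2 = v·v = 22.
Deficit = 22 − 22 = 0 ≥ 0, confirming Bessel's inequality. (The deficit equals ||v − Σ <v,e_j> e_j||^2, the squared distance from v to span{e_j}.)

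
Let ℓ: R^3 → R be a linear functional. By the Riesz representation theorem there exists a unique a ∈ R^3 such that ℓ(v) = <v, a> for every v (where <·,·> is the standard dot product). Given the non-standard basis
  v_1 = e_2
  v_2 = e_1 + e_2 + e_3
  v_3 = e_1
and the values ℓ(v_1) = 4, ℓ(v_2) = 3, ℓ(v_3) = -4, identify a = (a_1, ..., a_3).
a = (-4, 4, 3)

Write a = (a_1, ..., a_3) in the standard basis. For each basis vector v_i, ℓ(v_i) = <v_i, a> is a linear equation in the a_j's. Collect the n equations into a matrix system V a = ℓ, where row i of V is v_i (expressed in the standard basis). Since V is invertible (lower-triangular with 1s on the diagonal, up to permutation), solve by back-substitution:
  V =
[[0, 1, 0],
 [1, 1, 1],
 [1, 0, 0]]
  V a = (4, 3, -4)
Solving gives a = (-4, 4, 3).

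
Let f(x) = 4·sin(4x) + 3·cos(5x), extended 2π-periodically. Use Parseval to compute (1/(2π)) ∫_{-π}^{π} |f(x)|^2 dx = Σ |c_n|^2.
Σ |c_n|^2 = 25/2

Expand |f|^2 and use orthogonality of {sin(nx), cos(mx)} on [-π, π]:
  ∫_{-π}^{π} sin(nx)^2 dx = π, ∫ cos(mx)^2 dx = π, and cross terms integrate to 0.
So ∫_{-π}^{π} f(x)^2 dx = 4^2 · π + 3^2 · π = (16 + 9)π.
Divide by 2π: (16 + 9)/2 = 25/2.
By Parseval, this equals Σ |c_n|^2.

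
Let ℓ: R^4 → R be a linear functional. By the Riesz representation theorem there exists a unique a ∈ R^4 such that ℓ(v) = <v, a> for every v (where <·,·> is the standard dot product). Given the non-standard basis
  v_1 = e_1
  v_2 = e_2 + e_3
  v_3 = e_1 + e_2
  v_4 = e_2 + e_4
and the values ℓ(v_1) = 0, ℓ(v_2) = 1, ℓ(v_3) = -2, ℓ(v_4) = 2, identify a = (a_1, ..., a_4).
a = (0, -2, 3, 4)

Write a = (a_1, ..., a_4) in the standard basis. For each basis vector v_i, ℓ(v_i) = <v_i, a> is a linear equation in the a_j's. Collect the n equations into a matrix system V a = ℓ, where row i of V is v_i (expressed in the standard basis). Since V is invertible (lower-triangular with 1s on the diagonal, up to permutation), solve by back-substitution:
  V =
[[1, 0, 0, 0],
 [0, 1, 1, 0],
 [1, 1, 0, 0],
 [0, 1, 0, 1]]
  V a = (0, 1, -2, 2)
Solving gives a = (0, -2, 3, 4).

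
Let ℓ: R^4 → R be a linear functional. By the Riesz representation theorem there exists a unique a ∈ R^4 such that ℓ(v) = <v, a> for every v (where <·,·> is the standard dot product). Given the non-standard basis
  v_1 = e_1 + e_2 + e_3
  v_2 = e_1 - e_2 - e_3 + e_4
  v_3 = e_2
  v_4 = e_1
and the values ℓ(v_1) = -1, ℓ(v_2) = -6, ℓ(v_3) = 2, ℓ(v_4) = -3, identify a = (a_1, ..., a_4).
a = (-3, 2, 0, -1)

Write a = (a_1, ..., a_4) in the standard basis. For each basis vector v_i, ℓ(v_i) = <v_i, a> is a linear equation in the a_j's. Collect the n equations into a matrix system V a = ℓ, where row i of V is v_i (expressed in the standard basis). Since V is invertible (lower-triangular with 1s on the diagonal, up to permutation), solve by back-substitution:
  V =
[[1, 1, 1, 0],
 [1, -1, -1, 1],
 [0, 1, 0, 0],
 [1, 0, 0, 0]]
  V a = (-1, -6, 2, -3)
Solving gives a = (-3, 2, 0, -1).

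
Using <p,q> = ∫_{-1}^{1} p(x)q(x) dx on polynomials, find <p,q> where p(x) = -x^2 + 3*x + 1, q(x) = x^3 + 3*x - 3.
<p,q> = 16/5

Expand the product: p(x)·q(x) = -x^5 + 3*x^4 - 2*x^3 + 12*x^2 - 6*x - 3.
∫_{-1}^{1} of each monomial x^k gives [2/(k+1) if k even, 0 if k odd]. Integrating term-by-term (or equivalently evaluating the antiderivative F(x) = -x^6/6 + 3*x^5/5 - x^4/2 + 4*x^3 - 3*x^2 - 3*x at the endpoints):
  F(1) − F(−1) = -31/15 − (-79/15) = 16/5.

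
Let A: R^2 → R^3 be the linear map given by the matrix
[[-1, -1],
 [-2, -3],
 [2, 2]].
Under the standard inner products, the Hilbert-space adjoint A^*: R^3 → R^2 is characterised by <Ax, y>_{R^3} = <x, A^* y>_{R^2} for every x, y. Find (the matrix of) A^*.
A^* = A^T =
[[-1, -2, 2],
 [-1, -3, 2]]

For real matrices with standard dot products, the defining identity <Ax, y> = <x, A^* y> gives (Ax)^T y = x^T (A^*) y, i.e. x^T A^T y = x^T (A^*) y. Since this holds for all x, y, we must have A^* = A^T. Therefore
A^* =
[[-1, -2, 2],
 [-1, -3, 2]].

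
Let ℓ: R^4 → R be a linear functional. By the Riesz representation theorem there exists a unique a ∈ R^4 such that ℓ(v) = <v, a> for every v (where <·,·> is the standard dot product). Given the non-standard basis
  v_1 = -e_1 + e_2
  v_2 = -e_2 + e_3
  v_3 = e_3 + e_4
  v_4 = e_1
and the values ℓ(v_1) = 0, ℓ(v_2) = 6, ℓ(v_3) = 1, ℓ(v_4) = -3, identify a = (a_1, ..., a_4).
a = (-3, -3, 3, -2)

Write a = (a_1, ..., a_4) in the standard basis. For each basis vector v_i, ℓ(v_i) = <v_i, a> is a linear equation in the a_j's. Collect the n equations into a matrix system V a = ℓ, where row i of V is v_i (expressed in the standard basis). Since V is invertible (lower-triangular with 1s on the diagonal, up to permutation), solve by back-substitution:
  V =
[[-1, 1, 0, 0],
 [0, -1, 1, 0],
 [0, 0, 1, 1],
 [1, 0, 0, 0]]
  V a = (0, 6, 1, -3)
Solving gives a = (-3, -3, 3, -2).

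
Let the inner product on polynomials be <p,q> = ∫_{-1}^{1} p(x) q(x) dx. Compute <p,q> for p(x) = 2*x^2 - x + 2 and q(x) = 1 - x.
<p,q> = 6

Expand the product: p(x)·q(x) = -2*x^3 + 3*x^2 - 3*x + 2.
∫_{-1}^{1} of each monomial x^k gives [2/(k+1) if k even, 0 if k odd]. Integrating term-by-term (or equivalently evaluating the antiderivative F(x) = -x^4/2 + x^3 - 3*x^2/2 + 2*x at the endpoints):
  F(1) − F(−1) = 1 − (-5) = 6.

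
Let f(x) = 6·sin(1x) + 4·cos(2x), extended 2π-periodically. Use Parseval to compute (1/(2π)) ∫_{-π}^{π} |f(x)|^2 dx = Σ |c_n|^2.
Σ |c_n|^2 = 26

Expand |f|^2 and use orthogonality of {sin(nx), cos(mx)} on [-π, π]:
  ∫_{-π}^{π} sin(nx)^2 dx = π, ∫ cos(mx)^2 dx = π, and cross terms integrate to 0.
So ∫_{-π}^{π} f(x)^2 dx = 6^2 · π + 4^2 · π = (36 + 16)π.
Divide by 2π: (36 + 16)/2 = 26.
By Parseval, this equals Σ |c_n|^2.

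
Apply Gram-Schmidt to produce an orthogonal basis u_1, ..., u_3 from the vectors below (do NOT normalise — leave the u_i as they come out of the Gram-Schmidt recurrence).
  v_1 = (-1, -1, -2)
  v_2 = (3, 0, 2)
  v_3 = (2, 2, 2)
Orthogonal basis:
  u_1 = (-1, -1, -2)
  u_2 = (11/6, -7/6, -1/3)
  u_3 = (12/29, 24/29, -18/29)

Apply the Gram-Schmidt recurrence
  u_1 = v_1
  u_i = v_i − Σ_{j<i} ((v_i · u_j) / (u_j · u_j)) · u_j.

Step by step this gives:
  u_1 = (-1, -1, -2)
  u_2 = (11/6, -7/6, -1/3)
  u_3 = (12/29, 24/29, -18/29)

Orthogonality check:
  u_2 · u_1 = 0 (should be 0)
  u_3 · u_1 = 0 (should be 0)
  u_3 · u_2 = 0 (should be 0)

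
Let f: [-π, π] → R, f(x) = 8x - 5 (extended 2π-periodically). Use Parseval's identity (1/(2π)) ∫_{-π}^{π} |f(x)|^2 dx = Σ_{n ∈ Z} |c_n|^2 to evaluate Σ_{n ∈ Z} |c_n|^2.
Σ |c_n|^2 = 64π^2/3 + 25

Expand and integrate term by term over [-π, π]:
  ∫ (8x)^2 dx = 64·(2π^3/3); ∫ 2·8·(-5)·x dx = 0 (odd integrand); ∫ (-5)^2 dx = 25·2π.
So (1/(2π)) ∫_{-π}^{π} (8x - 5)^2 dx = 64π^2/3 + 25 = 64π^2/3 + 25.
Parseval ⇒ Σ |c_n|^2 = 64π^2/3 + 25.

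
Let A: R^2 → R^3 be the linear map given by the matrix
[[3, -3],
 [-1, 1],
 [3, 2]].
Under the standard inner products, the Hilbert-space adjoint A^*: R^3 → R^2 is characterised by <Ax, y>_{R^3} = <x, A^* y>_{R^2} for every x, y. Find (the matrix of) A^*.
A^* = A^T =
[[3, -1, 3],
 [-3, 1, 2]]

For real matrices with standard dot products, the defining identity <Ax, y> = <x, A^* y> gives (Ax)^T y = x^T (A^*) y, i.e. x^T A^T y = x^T (A^*) y. Since this holds for all x, y, we must have A^* = A^T. Therefore
A^* =
[[3, -1, 3],
 [-3, 1, 2]].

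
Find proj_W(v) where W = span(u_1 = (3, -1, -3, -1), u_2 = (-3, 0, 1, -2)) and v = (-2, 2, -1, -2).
proj_W(v) = (-17/10, -4/15, 1/30, -29/15)

Set up U = [u_1 | ... | u_2] ∈ R^(4×2). The projector onto W = col(U) is P = U (U^T U)^(-1) U^T.
Compute U^T U =
  [20, -10]
  [-10, 14],
and U^T v = (-3, 9).
Solve U^T U · c = U^T v for the coefficients: c = (4/15, 5/6). The projection is proj_W(v) = U c.
Check: (v - proj_W(v)) · u_1 = 0  (should be 0).
Check: (v - proj_W(v)) · u_2 = 0  (should be 0).
Result: proj_W(v) = (-17/10, -4/15, 1/30, -29/15).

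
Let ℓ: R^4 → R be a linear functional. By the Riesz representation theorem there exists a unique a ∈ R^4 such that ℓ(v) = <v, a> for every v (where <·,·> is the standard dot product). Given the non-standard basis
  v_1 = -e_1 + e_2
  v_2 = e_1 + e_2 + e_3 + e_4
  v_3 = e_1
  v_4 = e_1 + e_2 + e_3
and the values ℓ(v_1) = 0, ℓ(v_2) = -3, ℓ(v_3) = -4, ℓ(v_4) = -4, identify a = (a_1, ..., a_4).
a = (-4, -4, 4, 1)

Write a = (a_1, ..., a_4) in the standard basis. For each basis vector v_i, ℓ(v_i) = <v_i, a> is a linear equation in the a_j's. Collect the n equations into a matrix system V a = ℓ, where row i of V is v_i (expressed in the standard basis). Since V is invertible (lower-triangular with 1s on the diagonal, up to permutation), solve by back-substitution:
  V =
[[-1, 1, 0, 0],
 [1, 1, 1, 1],
 [1, 0, 0, 0],
 [1, 1, 1, 0]]
  V a = (0, -3, -4, -4)
Solving gives a = (-4, -4, 4, 1).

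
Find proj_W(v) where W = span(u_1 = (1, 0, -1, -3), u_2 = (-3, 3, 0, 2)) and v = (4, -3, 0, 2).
proj_W(v) = (418/161, -615/161, 197/161, 181/161)

Set up U = [u_1 | ... | u_2] ∈ R^(4×2). The projector onto W = col(U) is P = U (U^T U)^(-1) U^T.
Compute U^T U =
  [11, -9]
  [-9, 22],
and U^T v = (-2, -17).
Solve U^T U · c = U^T v for the coefficients: c = (-197/161, -205/161). The projection is proj_W(v) = U c.
Check: (v - proj_W(v)) · u_1 = 0  (should be 0).
Check: (v - proj_W(v)) · u_2 = 0  (should be 0).
Result: proj_W(v) = (418/161, -615/161, 197/161, 181/161).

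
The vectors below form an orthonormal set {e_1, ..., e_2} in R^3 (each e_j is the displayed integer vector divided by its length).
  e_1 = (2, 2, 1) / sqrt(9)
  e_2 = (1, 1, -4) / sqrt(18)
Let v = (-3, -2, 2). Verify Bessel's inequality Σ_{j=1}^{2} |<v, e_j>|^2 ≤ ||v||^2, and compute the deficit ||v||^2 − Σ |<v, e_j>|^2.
Σ |<v, e_j>|^2 = 33/2; ||v||^2 = 17; deficit = 1/2

Write each e_j = u_j / sqrt(<u_j, u_j>) where u_j is the displayed integer vector. Then <v, e_j> = <v, u_j> / sqrt(<u_j, u_j>), so |<v, e_j>|^2 = <v, u_j>^2 / <u_j, u_j>.
Coefficients: <v, e_1> = -8/sqrt(9), <v, e_2> = -13/sqrt(18).
Square and sum: Σ |<v, e_j>|^2 = 33/2.
Compute ||v||^2 = v·v = 17.
Deficit = 17 − 33/2 = 1/2 ≥ 0, confirming Bessel's inequality. (The deficit equals ||v − Σ <v,e_j> e_j||^2, the squared distance from v to span{e_j}.)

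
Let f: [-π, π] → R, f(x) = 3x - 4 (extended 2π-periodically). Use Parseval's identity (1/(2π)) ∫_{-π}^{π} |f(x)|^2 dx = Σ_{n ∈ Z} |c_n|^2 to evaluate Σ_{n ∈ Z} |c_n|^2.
Σ |c_n|^2 = 3π^2 + 16

Expand and integrate term by term over [-π, π]:
  ∫ (3x)^2 dx = 9·(2π^3/3); ∫ 2·3·(-4)·x dx = 0 (odd integrand); ∫ (-4)^2 dx = 16·2π.
So (1/(2π)) ∫_{-π}^{π} (3x - 4)^2 dx = 9π^2/3 + 16 = 3π^2 + 16.
Parseval ⇒ Σ |c_n|^2 = 3π^2 + 16.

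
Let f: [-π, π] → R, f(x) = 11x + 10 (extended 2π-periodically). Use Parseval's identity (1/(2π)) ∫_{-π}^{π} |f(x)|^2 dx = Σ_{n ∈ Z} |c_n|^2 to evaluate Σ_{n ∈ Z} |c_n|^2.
Σ |c_n|^2 = 121π^2/3 + 100

Expand and integrate term by term over [-π, π]:
  ∫ (11x)^2 dx = 121·(2π^3/3); ∫ 2·11·(10)·x dx = 0 (odd integrand); ∫ 10^2 dx = 100·2π.
So (1/(2π)) ∫_{-π}^{π} (11x + 10)^2 dx = 121π^2/3 + 100 = 121π^2/3 + 100.
Parseval ⇒ Σ |c_n|^2 = 121π^2/3 + 100.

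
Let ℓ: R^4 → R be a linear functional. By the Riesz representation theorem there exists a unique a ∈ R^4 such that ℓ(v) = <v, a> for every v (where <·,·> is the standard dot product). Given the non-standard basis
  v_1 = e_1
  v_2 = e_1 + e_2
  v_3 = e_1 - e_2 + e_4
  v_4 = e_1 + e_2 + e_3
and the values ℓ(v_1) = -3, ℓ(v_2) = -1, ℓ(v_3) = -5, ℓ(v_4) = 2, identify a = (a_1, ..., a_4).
a = (-3, 2, 3, 0)

Write a = (a_1, ..., a_4) in the standard basis. For each basis vector v_i, ℓ(v_i) = <v_i, a> is a linear equation in the a_j's. Collect the n equations into a matrix system V a = ℓ, where row i of V is v_i (expressed in the standard basis). Since V is invertible (lower-triangular with 1s on the diagonal, up to permutation), solve by back-substitution:
  V =
[[1, 0, 0, 0],
 [1, 1, 0, 0],
 [1, -1, 0, 1],
 [1, 1, 1, 0]]
  V a = (-3, -1, -5, 2)
Solving gives a = (-3, 2, 3, 0).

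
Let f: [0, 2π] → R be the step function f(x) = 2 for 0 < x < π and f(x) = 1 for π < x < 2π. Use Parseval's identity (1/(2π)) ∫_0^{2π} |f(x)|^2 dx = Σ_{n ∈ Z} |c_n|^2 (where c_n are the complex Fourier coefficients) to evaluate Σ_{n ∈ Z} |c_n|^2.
Σ |c_n|^2 = 5/2

Parseval equates the L^2 energy of f (normalised by 1/(2π)) with the ℓ^2 sum of its Fourier coefficients: (1/(2π)) ∫_0^{2π} |f|^2 = Σ |c_n|^2.
Compute the left side: (1/(2π)) [∫_0^π 2^2 dx + ∫_π^{2π} 1^2 dx] = (1/(2π)) · (4π + 1π) = (4 + 1)/2 = 5/2.
So Σ_{n ∈ Z} |c_n|^2 = 5/2.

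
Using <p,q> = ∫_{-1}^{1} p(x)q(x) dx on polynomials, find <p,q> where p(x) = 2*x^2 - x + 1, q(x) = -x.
<p,q> = 2/3

Expand the product: p(x)·q(x) = -2*x^3 + x^2 - x.
∫_{-1}^{1} of each monomial x^k gives [2/(k+1) if k even, 0 if k odd]. Integrating term-by-term (or equivalently evaluating the antiderivative F(x) = -x^4/2 + x^3/3 - x^2/2 at the endpoints):
  F(1) − F(−1) = -2/3 − (-4/3) = 2/3.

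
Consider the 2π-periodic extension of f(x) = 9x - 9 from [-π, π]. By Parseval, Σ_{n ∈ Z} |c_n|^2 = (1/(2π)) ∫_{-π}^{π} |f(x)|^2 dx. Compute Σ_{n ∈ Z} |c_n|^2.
Σ |c_n|^2 = 27π^2 + 81

Expand and integrate term by term over [-π, π]:
  ∫ (9x)^2 dx = 81·(2π^3/3); ∫ 2·9·(-9)·x dx = 0 (odd integrand); ∫ (-9)^2 dx = 81·2π.
So (1/(2π)) ∫_{-π}^{π} (9x - 9)^2 dx = 81π^2/3 + 81 = 27π^2 + 81.
Parseval ⇒ Σ |c_n|^2 = 27π^2 + 81.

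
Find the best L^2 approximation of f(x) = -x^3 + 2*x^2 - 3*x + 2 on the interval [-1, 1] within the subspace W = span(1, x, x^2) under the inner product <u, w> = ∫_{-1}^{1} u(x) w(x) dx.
g(x) = 2*x^2 - 18*x/5 + 2

The best approximation g ∈ W is the orthogonal projection of f onto W. Writing g = a_0 + a_1 x + a_2 x^2, the coefficients solve the normal equations G · a = b where
  G_{ij} = <φ_i, φ_j> and b_i = <f, φ_i>, with φ_0 = 1, φ_1 = x, φ_2 = x^2.
G =
  [2, 0, 2/3]
  [0, 2/3, 0]
  [2/3, 0, 2/5],
b = (16/3, -12/5, 32/15).
Solving gives a_0 = 2, a_1 = -18/5, a_2 = 2, so
  g(x) = 2*x^2 - 18*x/5 + 2.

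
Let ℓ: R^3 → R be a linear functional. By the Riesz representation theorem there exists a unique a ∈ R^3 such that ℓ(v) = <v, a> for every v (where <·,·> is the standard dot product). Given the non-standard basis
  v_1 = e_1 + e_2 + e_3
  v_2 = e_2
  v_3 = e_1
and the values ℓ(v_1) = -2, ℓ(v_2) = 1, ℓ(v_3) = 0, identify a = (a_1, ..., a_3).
a = (0, 1, -3)

Write a = (a_1, ..., a_3) in the standard basis. For each basis vector v_i, ℓ(v_i) = <v_i, a> is a linear equation in the a_j's. Collect the n equations into a matrix system V a = ℓ, where row i of V is v_i (expressed in the standard basis). Since V is invertible (lower-triangular with 1s on the diagonal, up to permutation), solve by back-substitution:
  V =
[[1, 1, 1],
 [0, 1, 0],
 [1, 0, 0]]
  V a = (-2, 1, 0)
Solving gives a = (0, 1, -3).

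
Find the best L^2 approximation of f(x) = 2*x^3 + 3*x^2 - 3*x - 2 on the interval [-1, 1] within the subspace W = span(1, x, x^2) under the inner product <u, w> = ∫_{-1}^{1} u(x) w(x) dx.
g(x) = 3*x^2 - 9*x/5 - 2

The best approximation g ∈ W is the orthogonal projection of f onto W. Writing g = a_0 + a_1 x + a_2 x^2, the coefficients solve the normal equations G · a = b where
  G_{ij} = <φ_i, φ_j> and b_i = <f, φ_i>, with φ_0 = 1, φ_1 = x, φ_2 = x^2.
G =
  [2, 0, 2/3]
  [0, 2/3, 0]
  [2/3, 0, 2/5],
b = (-2, -6/5, -2/15).
Solving gives a_0 = -2, a_1 = -9/5, a_2 = 3, so
  g(x) = 3*x^2 - 9*x/5 - 2.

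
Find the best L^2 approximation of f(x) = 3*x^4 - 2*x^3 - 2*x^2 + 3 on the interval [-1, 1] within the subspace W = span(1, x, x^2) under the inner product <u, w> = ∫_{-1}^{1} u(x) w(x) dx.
g(x) = 4*x^2/7 - 6*x/5 + 96/35

The best approximation g ∈ W is the orthogonal projection of f onto W. Writing g = a_0 + a_1 x + a_2 x^2, the coefficients solve the normal equations G · a = b where
  G_{ij} = <φ_i, φ_j> and b_i = <f, φ_i>, with φ_0 = 1, φ_1 = x, φ_2 = x^2.
G =
  [2, 0, 2/3]
  [0, 2/3, 0]
  [2/3, 0, 2/5],
b = (88/15, -4/5, 72/35).
Solving gives a_0 = 96/35, a_1 = -6/5, a_2 = 4/7, so
  g(x) = 4*x^2/7 - 6*x/5 + 96/35.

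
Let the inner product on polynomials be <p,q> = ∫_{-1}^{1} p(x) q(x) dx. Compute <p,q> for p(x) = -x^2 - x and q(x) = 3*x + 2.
<p,q> = -10/3

Expand the product: p(x)·q(x) = -3*x^3 - 5*x^2 - 2*x.
∫_{-1}^{1} of each monomial x^k gives [2/(k+1) if k even, 0 if k odd]. Integrating term-by-term (or equivalently evaluating the antiderivative F(x) = -3*x^4/4 - 5*x^3/3 - x^2 at the endpoints):
  F(1) − F(−1) = -41/12 − (-1/12) = -10/3.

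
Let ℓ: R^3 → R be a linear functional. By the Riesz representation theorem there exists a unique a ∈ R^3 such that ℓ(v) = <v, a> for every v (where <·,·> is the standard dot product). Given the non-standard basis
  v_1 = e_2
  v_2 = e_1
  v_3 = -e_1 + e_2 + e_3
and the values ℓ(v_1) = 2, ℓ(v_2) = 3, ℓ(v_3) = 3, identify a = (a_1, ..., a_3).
a = (3, 2, 4)

Write a = (a_1, ..., a_3) in the standard basis. For each basis vector v_i, ℓ(v_i) = <v_i, a> is a linear equation in the a_j's. Collect the n equations into a matrix system V a = ℓ, where row i of V is v_i (expressed in the standard basis). Since V is invertible (lower-triangular with 1s on the diagonal, up to permutation), solve by back-substitution:
  V =
[[0, 1, 0],
 [1, 0, 0],
 [-1, 1, 1]]
  V a = (2, 3, 3)
Solving gives a = (3, 2, 4).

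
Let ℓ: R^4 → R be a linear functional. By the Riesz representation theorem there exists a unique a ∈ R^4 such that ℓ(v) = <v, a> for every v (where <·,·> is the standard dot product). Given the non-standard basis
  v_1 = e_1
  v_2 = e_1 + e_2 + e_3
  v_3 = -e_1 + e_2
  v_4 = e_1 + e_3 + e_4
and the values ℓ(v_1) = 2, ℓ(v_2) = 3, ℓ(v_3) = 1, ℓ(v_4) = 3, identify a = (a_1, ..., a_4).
a = (2, 3, -2, 3)

Write a = (a_1, ..., a_4) in the standard basis. For each basis vector v_i, ℓ(v_i) = <v_i, a> is a linear equation in the a_j's. Collect the n equations into a matrix system V a = ℓ, where row i of V is v_i (expressed in the standard basis). Since V is invertible (lower-triangular with 1s on the diagonal, up to permutation), solve by back-substitution:
  V =
[[1, 0, 0, 0],
 [1, 1, 1, 0],
 [-1, 1, 0, 0],
 [1, 0, 1, 1]]
  V a = (2, 3, 1, 3)
Solving gives a = (2, 3, -2, 3).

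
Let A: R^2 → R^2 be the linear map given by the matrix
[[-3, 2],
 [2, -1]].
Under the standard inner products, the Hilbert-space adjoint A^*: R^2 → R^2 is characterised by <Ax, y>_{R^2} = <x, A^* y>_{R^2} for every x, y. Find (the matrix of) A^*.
A^* = A^T =
[[-3, 2],
 [2, -1]]

For real matrices with standard dot products, the defining identity <Ax, y> = <x, A^* y> gives (Ax)^T y = x^T (A^*) y, i.e. x^T A^T y = x^T (A^*) y. Since this holds for all x, y, we must have A^* = A^T. Therefore
A^* =
[[-3, 2],
 [2, -1]].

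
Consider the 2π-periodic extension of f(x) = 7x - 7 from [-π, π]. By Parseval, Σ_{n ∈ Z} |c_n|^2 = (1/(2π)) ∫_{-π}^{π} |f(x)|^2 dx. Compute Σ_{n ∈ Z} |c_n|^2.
Σ |c_n|^2 = 49π^2/3 + 49

Expand and integrate term by term over [-π, π]:
  ∫ (7x)^2 dx = 49·(2π^3/3); ∫ 2·7·(-7)·x dx = 0 (odd integrand); ∫ (-7)^2 dx = 49·2π.
So (1/(2π)) ∫_{-π}^{π} (7x - 7)^2 dx = 49π^2/3 + 49 = 49π^2/3 + 49.
Parseval ⇒ Σ |c_n|^2 = 49π^2/3 + 49.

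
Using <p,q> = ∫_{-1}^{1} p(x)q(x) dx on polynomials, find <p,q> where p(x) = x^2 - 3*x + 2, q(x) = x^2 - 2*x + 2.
<p,q> = 226/15

Expand the product: p(x)·q(x) = x^4 - 5*x^3 + 10*x^2 - 10*x + 4.
∫_{-1}^{1} of each monomial x^k gives [2/(k+1) if k even, 0 if k odd]. Integrating term-by-term (or equivalently evaluating the antiderivative F(x) = x^5/5 - 5*x^4/4 + 10*x^3/3 - 5*x^2 + 4*x at the endpoints):
  F(1) − F(−1) = 77/60 − (-827/60) = 226/15.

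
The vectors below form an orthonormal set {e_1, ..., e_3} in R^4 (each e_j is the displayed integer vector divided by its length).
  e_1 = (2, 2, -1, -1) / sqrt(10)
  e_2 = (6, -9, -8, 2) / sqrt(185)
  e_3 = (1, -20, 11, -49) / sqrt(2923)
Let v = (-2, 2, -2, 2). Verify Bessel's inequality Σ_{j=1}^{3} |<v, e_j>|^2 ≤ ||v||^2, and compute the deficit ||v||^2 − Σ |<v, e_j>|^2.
Σ |<v, e_j>|^2 = 752/79; ||v||^2 = 16; deficit = 512/79

Write each e_j = u_j / sqrt(<u_j, u_j>) where u_j is the displayed integer vector. Then <v, e_j> = <v, u_j> / sqrt(<u_j, u_j>), so |<v, e_j>|^2 = <v, u_j>^2 / <u_j, u_j>.
Coefficients: <v, e_1> = 0/sqrt(10), <v, e_2> = -10/sqrt(185), <v, e_3> = -162/sqrt(2923).
Square and sum: Σ |<v, e_j>|^2 = 752/79.
Compute ||v||^2 = v·v = 16.
Deficit = 16 − 752/79 = 512/79 ≥ 0, confirming Bessel's inequality. (The deficit equals ||v − Σ <v,e_j> e_j||^2, the squared distance from v to span{e_j}.)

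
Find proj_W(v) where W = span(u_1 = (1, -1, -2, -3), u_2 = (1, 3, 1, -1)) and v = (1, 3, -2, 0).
proj_W(v) = (154/179, 334/179, 58/179, -218/179)

Set up U = [u_1 | ... | u_2] ∈ R^(4×2). The projector onto W = col(U) is P = U (U^T U)^(-1) U^T.
Compute U^T U =
  [15, -1]
  [-1, 12],
and U^T v = (2, 8).
Solve U^T U · c = U^T v for the coefficients: c = (32/179, 122/179). The projection is proj_W(v) = U c.
Check: (v - proj_W(v)) · u_1 = 0  (should be 0).
Check: (v - proj_W(v)) · u_2 = 0  (should be 0).
Result: proj_W(v) = (154/179, 334/179, 58/179, -218/179).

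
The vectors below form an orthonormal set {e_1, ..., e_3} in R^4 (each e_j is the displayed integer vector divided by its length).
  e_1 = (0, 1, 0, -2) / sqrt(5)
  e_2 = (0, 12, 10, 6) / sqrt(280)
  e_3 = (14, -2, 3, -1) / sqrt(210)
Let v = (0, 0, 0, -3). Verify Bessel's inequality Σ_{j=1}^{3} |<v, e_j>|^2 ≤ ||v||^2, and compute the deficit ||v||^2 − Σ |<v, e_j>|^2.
Σ |<v, e_j>|^2 = 42/5; ||v||^2 = 9; deficit = 3/5

Write each e_j = u_j / sqrt(<u_j, u_j>) where u_j is the displayed integer vector. Then <v, e_j> = <v, u_j> / sqrt(<u_j, u_j>), so |<v, e_j>|^2 = <v, u_j>^2 / <u_j, u_j>.
Coefficients: <v, e_1> = 6/sqrt(5), <v, e_2> = -18/sqrt(280), <v, e_3> = 3/sqrt(210).
Square and sum: Σ |<v, e_j>|^2 = 42/5.
Compute ||v||^2 = v·v = 9.
Deficit = 9 − 42/5 = 3/5 ≥ 0, confirming Bessel's inequality. (The deficit equals ||v − Σ <v,e_j> e_j||^2, the squared distance from v to span{e_j}.)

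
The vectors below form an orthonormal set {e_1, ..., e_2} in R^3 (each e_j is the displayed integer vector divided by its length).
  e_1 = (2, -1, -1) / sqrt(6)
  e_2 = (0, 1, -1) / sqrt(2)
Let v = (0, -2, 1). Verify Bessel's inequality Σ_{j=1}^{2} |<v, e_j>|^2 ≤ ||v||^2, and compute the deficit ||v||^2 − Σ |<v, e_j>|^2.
Σ |<v, e_j>|^2 = 14/3; ||v||^2 = 5; deficit = 1/3

Write each e_j = u_j / sqrt(<u_j, u_j>) where u_j is the displayed integer vector. Then <v, e_j> = <v, u_j> / sqrt(<u_j, u_j>), so |<v, e_j>|^2 = <v, u_j>^2 / <u_j, u_j>.
Coefficients: <v, e_1> = 1/sqrt(6), <v, e_2> = -3/sqrt(2).
Square and sum: Σ |<v, e_j>|^2 = 14/3.
Compute ||v||^2 = v·v = 5.
Deficit = 5 − 14/3 = 1/3 ≥ 0, confirming Bessel's inequality. (The deficit equals ||v − Σ <v,e_j> e_j||^2, the squared distance from v to span{e_j}.)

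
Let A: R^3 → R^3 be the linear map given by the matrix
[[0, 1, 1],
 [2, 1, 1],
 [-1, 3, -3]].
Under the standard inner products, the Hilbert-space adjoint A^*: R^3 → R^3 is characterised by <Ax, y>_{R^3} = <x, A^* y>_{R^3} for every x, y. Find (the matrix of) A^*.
A^* = A^T =
[[0, 2, -1],
 [1, 1, 3],
 [1, 1, -3]]

For real matrices with standard dot products, the defining identity <Ax, y> = <x, A^* y> gives (Ax)^T y = x^T (A^*) y, i.e. x^T A^T y = x^T (A^*) y. Since this holds for all x, y, we must have A^* = A^T. Therefore
A^* =
[[0, 2, -1],
 [1, 1, 3],
 [1, 1, -3]].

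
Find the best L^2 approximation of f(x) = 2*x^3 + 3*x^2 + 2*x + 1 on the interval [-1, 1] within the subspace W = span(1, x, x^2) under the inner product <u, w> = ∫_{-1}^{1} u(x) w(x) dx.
g(x) = 3*x^2 + 16*x/5 + 1

The best approximation g ∈ W is the orthogonal projection of f onto W. Writing g = a_0 + a_1 x + a_2 x^2, the coefficients solve the normal equations G · a = b where
  G_{ij} = <φ_i, φ_j> and b_i = <f, φ_i>, with φ_0 = 1, φ_1 = x, φ_2 = x^2.
G =
  [2, 0, 2/3]
  [0, 2/3, 0]
  [2/3, 0, 2/5],
b = (4, 32/15, 28/15).
Solving gives a_0 = 1, a_1 = 16/5, a_2 = 3, so
  g(x) = 3*x^2 + 16*x/5 + 1.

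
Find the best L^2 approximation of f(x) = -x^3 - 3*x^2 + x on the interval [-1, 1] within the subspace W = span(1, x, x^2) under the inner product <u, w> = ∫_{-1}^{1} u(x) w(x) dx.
g(x) = -3*x^2 + 2*x/5

The best approximation g ∈ W is the orthogonal projection of f onto W. Writing g = a_0 + a_1 x + a_2 x^2, the coefficients solve the normal equations G · a = b where
  G_{ij} = <φ_i, φ_j> and b_i = <f, φ_i>, with φ_0 = 1, φ_1 = x, φ_2 = x^2.
G =
  [2, 0, 2/3]
  [0, 2/3, 0]
  [2/3, 0, 2/5],
b = (-2, 4/15, -6/5).
Solving gives a_0 = 0, a_1 = 2/5, a_2 = -3, so
  g(x) = -3*x^2 + 2*x/5.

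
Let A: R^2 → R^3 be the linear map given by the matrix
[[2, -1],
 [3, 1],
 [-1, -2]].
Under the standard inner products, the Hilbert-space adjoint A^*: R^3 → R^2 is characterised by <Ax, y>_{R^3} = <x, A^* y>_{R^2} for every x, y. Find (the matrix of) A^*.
A^* = A^T =
[[2, 3, -1],
 [-1, 1, -2]]

For real matrices with standard dot products, the defining identity <Ax, y> = <x, A^* y> gives (Ax)^T y = x^T (A^*) y, i.e. x^T A^T y = x^T (A^*) y. Since this holds for all x, y, we must have A^* = A^T. Therefore
A^* =
[[2, 3, -1],
 [-1, 1, -2]].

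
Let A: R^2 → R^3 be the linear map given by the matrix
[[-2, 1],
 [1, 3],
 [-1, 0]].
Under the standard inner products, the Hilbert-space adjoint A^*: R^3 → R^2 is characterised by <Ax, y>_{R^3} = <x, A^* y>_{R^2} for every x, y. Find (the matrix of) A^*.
A^* = A^T =
[[-2, 1, -1],
 [1, 3, 0]]

For real matrices with standard dot products, the defining identity <Ax, y> = <x, A^* y> gives (Ax)^T y = x^T (A^*) y, i.e. x^T A^T y = x^T (A^*) y. Since this holds for all x, y, we must have A^* = A^T. Therefore
A^* =
[[-2, 1, -1],
 [1, 3, 0]].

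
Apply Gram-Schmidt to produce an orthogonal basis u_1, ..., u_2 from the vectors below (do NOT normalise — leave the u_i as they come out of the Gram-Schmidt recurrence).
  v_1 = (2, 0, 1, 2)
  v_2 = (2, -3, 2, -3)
Orthogonal basis:
  u_1 = (2, 0, 1, 2)
  u_2 = (2, -3, 2, -3)

Apply the Gram-Schmidt recurrence
  u_1 = v_1
  u_i = v_i − Σ_{j<i} ((v_i · u_j) / (u_j · u_j)) · u_j.

Step by step this gives:
  u_1 = (2, 0, 1, 2)
  u_2 = (2, -3, 2, -3)

Orthogonality check:
  u_2 · u_1 = 0 (should be 0)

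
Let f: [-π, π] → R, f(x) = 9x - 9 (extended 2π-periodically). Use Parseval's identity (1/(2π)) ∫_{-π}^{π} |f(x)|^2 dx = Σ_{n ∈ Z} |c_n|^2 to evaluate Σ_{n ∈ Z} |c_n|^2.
Σ |c_n|^2 = 27π^2 + 81

Expand and integrate term by term over [-π, π]:
  ∫ (9x)^2 dx = 81·(2π^3/3); ∫ 2·9·(-9)·x dx = 0 (odd integrand); ∫ (-9)^2 dx = 81·2π.
So (1/(2π)) ∫_{-π}^{π} (9x - 9)^2 dx = 81π^2/3 + 81 = 27π^2 + 81.
Parseval ⇒ Σ |c_n|^2 = 27π^2 + 81.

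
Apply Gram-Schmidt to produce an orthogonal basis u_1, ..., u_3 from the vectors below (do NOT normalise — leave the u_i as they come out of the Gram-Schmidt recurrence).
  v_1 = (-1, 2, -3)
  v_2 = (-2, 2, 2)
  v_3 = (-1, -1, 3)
Orthogonal basis:
  u_1 = (-1, 2, -3)
  u_2 = (-2, 2, 2)
  u_3 = (-5/7, -4/7, -1/7)

Apply the Gram-Schmidt recurrence
  u_1 = v_1
  u_i = v_i − Σ_{j<i} ((v_i · u_j) / (u_j · u_j)) · u_j.

Step by step this gives:
  u_1 = (-1, 2, -3)
  u_2 = (-2, 2, 2)
  u_3 = (-5/7, -4/7, -1/7)

Orthogonality check:
  u_2 · u_1 = 0 (should be 0)
  u_3 · u_1 = 0 (should be 0)
  u_3 · u_2 = 0 (should be 0)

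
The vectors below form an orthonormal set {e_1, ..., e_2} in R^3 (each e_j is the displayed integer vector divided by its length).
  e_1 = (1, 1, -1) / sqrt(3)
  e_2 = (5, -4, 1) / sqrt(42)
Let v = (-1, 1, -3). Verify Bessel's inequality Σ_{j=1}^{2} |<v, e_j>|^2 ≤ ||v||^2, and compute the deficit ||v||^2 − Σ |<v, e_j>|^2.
Σ |<v, e_j>|^2 = 45/7; ||v||^2 = 11; deficit = 32/7

Write each e_j = u_j / sqrt(<u_j, u_j>) where u_j is the displayed integer vector. Then <v, e_j> = <v, u_j> / sqrt(<u_j, u_j>), so |<v, e_j>|^2 = <v, u_j>^2 / <u_j, u_j>.
Coefficients: <v, e_1> = 3/sqrt(3), <v, e_2> = -12/sqrt(42).
Square and sum: Σ |<v, e_j>|^2 = 45/7.
Compute ||v||^2 = v·v = 11.
Deficit = 11 − 45/7 = 32/7 ≥ 0, confirming Bessel's inequality. (The deficit equals ||v − Σ <v,e_j> e_j||^2, the squared distance from v to span{e_j}.)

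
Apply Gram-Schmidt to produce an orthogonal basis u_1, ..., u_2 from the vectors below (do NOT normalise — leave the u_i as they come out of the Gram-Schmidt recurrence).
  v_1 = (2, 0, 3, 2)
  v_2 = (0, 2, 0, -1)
Orthogonal basis:
  u_1 = (2, 0, 3, 2)
  u_2 = (4/17, 2, 6/17, -13/17)

Apply the Gram-Schmidt recurrence
  u_1 = v_1
  u_i = v_i − Σ_{j<i} ((v_i · u_j) / (u_j · u_j)) · u_j.

Step by step this gives:
  u_1 = (2, 0, 3, 2)
  u_2 = (4/17, 2, 6/17, -13/17)

Orthogonality check:
  u_2 · u_1 = 0 (should be 0)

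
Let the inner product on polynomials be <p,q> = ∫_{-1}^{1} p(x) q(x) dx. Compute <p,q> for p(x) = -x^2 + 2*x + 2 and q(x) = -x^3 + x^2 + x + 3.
<p,q> = 172/15

Expand the product: p(x)·q(x) = x^5 - 3*x^4 - x^3 + x^2 + 8*x + 6.
∫_{-1}^{1} of each monomial x^k gives [2/(k+1) if k even, 0 if k odd]. Integrating term-by-term (or equivalently evaluating the antiderivative F(x) = x^6/6 - 3*x^5/5 - x^4/4 + x^3/3 + 4*x^2 + 6*x at the endpoints):
  F(1) − F(−1) = 193/20 − (-109/60) = 172/15.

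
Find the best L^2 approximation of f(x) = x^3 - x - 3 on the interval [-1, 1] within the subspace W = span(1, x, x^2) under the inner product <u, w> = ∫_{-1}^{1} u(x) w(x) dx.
g(x) = -2*x/5 - 3

The best approximation g ∈ W is the orthogonal projection of f onto W. Writing g = a_0 + a_1 x + a_2 x^2, the coefficients solve the normal equations G · a = b where
  G_{ij} = <φ_i, φ_j> and b_i = <f, φ_i>, with φ_0 = 1, φ_1 = x, φ_2 = x^2.
G =
  [2, 0, 2/3]
  [0, 2/3, 0]
  [2/3, 0, 2/5],
b = (-6, -4/15, -2).
Solving gives a_0 = -3, a_1 = -2/5, a_2 = 0, so
  g(x) = -2*x/5 - 3.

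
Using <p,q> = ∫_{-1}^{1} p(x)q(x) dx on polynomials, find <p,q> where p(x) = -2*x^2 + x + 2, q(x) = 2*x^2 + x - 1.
<p,q> = -14/15

Expand the product: p(x)·q(x) = -4*x^4 + 7*x^2 + x - 2.
∫_{-1}^{1} of each monomial x^k gives [2/(k+1) if k even, 0 if k odd]. Integrating term-by-term (or equivalently evaluating the antiderivative F(x) = -4*x^5/5 + 7*x^3/3 + x^2/2 - 2*x at the endpoints):
  F(1) − F(−1) = 1/30 − (29/30) = -14/15.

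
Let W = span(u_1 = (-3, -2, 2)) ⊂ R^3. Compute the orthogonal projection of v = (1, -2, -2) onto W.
proj_W(v) = (9/17, 6/17, -6/17)

Set up U = [u_1 | ... | u_1] ∈ R^(3×1). The projector onto W = col(U) is P = U (U^T U)^(-1) U^T.
Compute U^T U =
  [17],
and U^T v = (-3).
Solve U^T U · c = U^T v for the coefficients: c = (-3/17). The projection is proj_W(v) = U c.
Check: (v - proj_W(v)) · u_1 = 0  (should be 0).
Result: proj_W(v) = (9/17, 6/17, -6/17).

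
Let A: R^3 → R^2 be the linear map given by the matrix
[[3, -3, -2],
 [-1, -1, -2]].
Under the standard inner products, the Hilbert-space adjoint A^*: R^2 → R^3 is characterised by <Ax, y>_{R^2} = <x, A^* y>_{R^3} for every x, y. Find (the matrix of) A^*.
A^* = A^T =
[[3, -1],
 [-3, -1],
 [-2, -2]]

For real matrices with standard dot products, the defining identity <Ax, y> = <x, A^* y> gives (Ax)^T y = x^T (A^*) y, i.e. x^T A^T y = x^T (A^*) y. Since this holds for all x, y, we must have A^* = A^T. Therefore
A^* =
[[3, -1],
 [-3, -1],
 [-2, -2]].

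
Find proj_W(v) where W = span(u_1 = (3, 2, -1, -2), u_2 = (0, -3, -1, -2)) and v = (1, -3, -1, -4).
proj_W(v) = (306/251, -786/251, -432/251, -864/251)

Set up U = [u_1 | ... | u_2] ∈ R^(4×2). The projector onto W = col(U) is P = U (U^T U)^(-1) U^T.
Compute U^T U =
  [18, -1]
  [-1, 14],
and U^T v = (6, 18).
Solve U^T U · c = U^T v for the coefficients: c = (102/251, 330/251). The projection is proj_W(v) = U c.
Check: (v - proj_W(v)) · u_1 = 0  (should be 0).
Check: (v - proj_W(v)) · u_2 = 0  (should be 0).
Result: proj_W(v) = (306/251, -786/251, -432/251, -864/251).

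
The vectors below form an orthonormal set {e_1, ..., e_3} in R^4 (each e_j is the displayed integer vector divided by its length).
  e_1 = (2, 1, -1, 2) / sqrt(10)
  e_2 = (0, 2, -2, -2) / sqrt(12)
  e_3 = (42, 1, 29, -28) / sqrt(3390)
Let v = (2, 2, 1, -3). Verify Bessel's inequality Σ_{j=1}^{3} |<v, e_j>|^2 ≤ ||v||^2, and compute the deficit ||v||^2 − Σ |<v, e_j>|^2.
Σ |<v, e_j>|^2 = 1934/113; ||v||^2 = 18; deficit = 100/113

Write each e_j = u_j / sqrt(<u_j, u_j>) where u_j is the displayed integer vector. Then <v, e_j> = <v, u_j> / sqrt(<u_j, u_j>), so |<v, e_j>|^2 = <v, u_j>^2 / <u_j, u_j>.
Coefficients: <v, e_1> = -1/sqrt(10), <v, e_2> = 8/sqrt(12), <v, e_3> = 199/sqrt(3390).
Square and sum: Σ |<v, e_j>|^2 = 1934/113.
Compute ||v||^2 = v·v = 18.
Deficit = 18 − 1934/113 = 100/113 ≥ 0, confirming Bessel's inequality. (The deficit equals ||v − Σ <v,e_j> e_j||^2, the squared distance from v to span{e_j}.)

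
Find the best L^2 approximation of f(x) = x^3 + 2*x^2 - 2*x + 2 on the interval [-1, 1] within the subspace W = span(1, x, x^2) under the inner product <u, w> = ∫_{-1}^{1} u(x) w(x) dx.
g(x) = 2*x^2 - 7*x/5 + 2

The best approximation g ∈ W is the orthogonal projection of f onto W. Writing g = a_0 + a_1 x + a_2 x^2, the coefficients solve the normal equations G · a = b where
  G_{ij} = <φ_i, φ_j> and b_i = <f, φ_i>, with φ_0 = 1, φ_1 = x, φ_2 = x^2.
G =
  [2, 0, 2/3]
  [0, 2/3, 0]
  [2/3, 0, 2/5],
b = (16/3, -14/15, 32/15).
Solving gives a_0 = 2, a_1 = -7/5, a_2 = 2, so
  g(x) = 2*x^2 - 7*x/5 + 2.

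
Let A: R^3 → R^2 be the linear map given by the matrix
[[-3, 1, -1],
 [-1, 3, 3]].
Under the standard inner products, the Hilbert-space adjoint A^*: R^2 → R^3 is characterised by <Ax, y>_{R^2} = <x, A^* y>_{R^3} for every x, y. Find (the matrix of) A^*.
A^* = A^T =
[[-3, -1],
 [1, 3],
 [-1, 3]]

For real matrices with standard dot products, the defining identity <Ax, y> = <x, A^* y> gives (Ax)^T y = x^T (A^*) y, i.e. x^T A^T y = x^T (A^*) y. Since this holds for all x, y, we must have A^* = A^T. Therefore
A^* =
[[-3, -1],
 [1, 3],
 [-1, 3]].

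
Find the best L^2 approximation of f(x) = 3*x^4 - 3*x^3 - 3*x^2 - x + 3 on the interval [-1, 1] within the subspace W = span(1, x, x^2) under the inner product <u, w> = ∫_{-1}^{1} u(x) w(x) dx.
g(x) = -3*x^2/7 - 14*x/5 + 96/35

The best approximation g ∈ W is the orthogonal projection of f onto W. Writing g = a_0 + a_1 x + a_2 x^2, the coefficients solve the normal equations G · a = b where
  G_{ij} = <φ_i, φ_j> and b_i = <f, φ_i>, with φ_0 = 1, φ_1 = x, φ_2 = x^2.
G =
  [2, 0, 2/3]
  [0, 2/3, 0]
  [2/3, 0, 2/5],
b = (26/5, -28/15, 58/35).
Solving gives a_0 = 96/35, a_1 = -14/5, a_2 = -3/7, so
  g(x) = -3*x^2/7 - 14*x/5 + 96/35.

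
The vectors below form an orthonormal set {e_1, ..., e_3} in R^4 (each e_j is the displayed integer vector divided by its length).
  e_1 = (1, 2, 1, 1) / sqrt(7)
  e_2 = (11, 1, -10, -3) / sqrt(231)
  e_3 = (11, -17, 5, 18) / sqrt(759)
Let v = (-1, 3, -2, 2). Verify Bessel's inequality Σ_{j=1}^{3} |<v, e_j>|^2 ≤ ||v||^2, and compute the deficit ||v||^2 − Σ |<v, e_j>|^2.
Σ |<v, e_j>|^2 = 125/23; ||v||^2 = 18; deficit = 289/23

Write each e_j = u_j / sqrt(<u_j, u_j>) where u_j is the displayed integer vector. Then <v, e_j> = <v, u_j> / sqrt(<u_j, u_j>), so |<v, e_j>|^2 = <v, u_j>^2 / <u_j, u_j>.
Coefficients: <v, e_1> = 5/sqrt(7), <v, e_2> = 6/sqrt(231), <v, e_3> = -36/sqrt(759).
Square and sum: Σ |<v, e_j>|^2 = 125/23.
Compute ||v||^2 = v·v = 18.
Deficit = 18 − 125/23 = 289/23 ≥ 0, confirming Bessel's inequality. (The deficit equals ||v − Σ <v,e_j> e_j||^2, the squared distance from v to span{e_j}.)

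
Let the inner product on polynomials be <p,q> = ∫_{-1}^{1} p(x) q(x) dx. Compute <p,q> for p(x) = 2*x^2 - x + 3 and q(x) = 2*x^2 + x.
<p,q> = 74/15

Expand the product: p(x)·q(x) = 4*x^4 + 5*x^2 + 3*x.
∫_{-1}^{1} of each monomial x^k gives [2/(k+1) if k even, 0 if k odd]. Integrating term-by-term (or equivalently evaluating the antiderivative F(x) = 4*x^5/5 + 5*x^3/3 + 3*x^2/2 at the endpoints):
  F(1) − F(−1) = 119/30 − (-29/30) = 74/15.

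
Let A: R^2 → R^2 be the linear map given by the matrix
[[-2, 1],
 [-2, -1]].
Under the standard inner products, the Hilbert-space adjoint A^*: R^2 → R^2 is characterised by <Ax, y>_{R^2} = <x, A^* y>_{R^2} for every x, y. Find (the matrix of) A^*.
A^* = A^T =
[[-2, -2],
 [1, -1]]

For real matrices with standard dot products, the defining identity <Ax, y> = <x, A^* y> gives (Ax)^T y = x^T (A^*) y, i.e. x^T A^T y = x^T (A^*) y. Since this holds for all x, y, we must have A^* = A^T. Therefore
A^* =
[[-2, -2],
 [1, -1]].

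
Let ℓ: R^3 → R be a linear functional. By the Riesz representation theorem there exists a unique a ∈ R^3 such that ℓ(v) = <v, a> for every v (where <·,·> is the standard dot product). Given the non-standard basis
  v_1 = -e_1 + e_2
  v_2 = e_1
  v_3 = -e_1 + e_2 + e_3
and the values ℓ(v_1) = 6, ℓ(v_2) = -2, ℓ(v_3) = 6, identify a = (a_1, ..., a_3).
a = (-2, 4, 0)

Write a = (a_1, ..., a_3) in the standard basis. For each basis vector v_i, ℓ(v_i) = <v_i, a> is a linear equation in the a_j's. Collect the n equations into a matrix system V a = ℓ, where row i of V is v_i (expressed in the standard basis). Since V is invertible (lower-triangular with 1s on the diagonal, up to permutation), solve by back-substitution:
  V =
[[-1, 1, 0],
 [1, 0, 0],
 [-1, 1, 1]]
  V a = (6, -2, 6)
Solving gives a = (-2, 4, 0).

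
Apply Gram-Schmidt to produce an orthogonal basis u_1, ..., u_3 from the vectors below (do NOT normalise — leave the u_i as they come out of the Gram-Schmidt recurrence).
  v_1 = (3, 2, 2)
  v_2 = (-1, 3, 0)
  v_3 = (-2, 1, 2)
Orthogonal basis:
  u_1 = (3, 2, 2)
  u_2 = (-26/17, 45/17, -6/17)
  u_3 = (-192/161, -64/161, 352/161)

Apply the Gram-Schmidt recurrence
  u_1 = v_1
  u_i = v_i − Σ_{j<i} ((v_i · u_j) / (u_j · u_j)) · u_j.

Step by step this gives:
  u_1 = (3, 2, 2)
  u_2 = (-26/17, 45/17, -6/17)
  u_3 = (-192/161, -64/161, 352/161)

Orthogonality check:
  u_2 · u_1 = 0 (should be 0)
  u_3 · u_1 = 0 (should be 0)
  u_3 · u_2 = 0 (should be 0)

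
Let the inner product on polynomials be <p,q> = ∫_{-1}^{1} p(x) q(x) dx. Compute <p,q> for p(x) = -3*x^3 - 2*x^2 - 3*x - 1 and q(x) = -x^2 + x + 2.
<p,q> = -42/5

Expand the product: p(x)·q(x) = 3*x^5 - x^4 - 5*x^3 - 6*x^2 - 7*x - 2.
∫_{-1}^{1} of each monomial x^k gives [2/(k+1) if k even, 0 if k odd]. Integrating term-by-term (or equivalently evaluating the antiderivative F(x) = x^6/2 - x^5/5 - 5*x^4/4 - 2*x^3 - 7*x^2/2 - 2*x at the endpoints):
  F(1) − F(−1) = -169/20 − (-1/20) = -42/5.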